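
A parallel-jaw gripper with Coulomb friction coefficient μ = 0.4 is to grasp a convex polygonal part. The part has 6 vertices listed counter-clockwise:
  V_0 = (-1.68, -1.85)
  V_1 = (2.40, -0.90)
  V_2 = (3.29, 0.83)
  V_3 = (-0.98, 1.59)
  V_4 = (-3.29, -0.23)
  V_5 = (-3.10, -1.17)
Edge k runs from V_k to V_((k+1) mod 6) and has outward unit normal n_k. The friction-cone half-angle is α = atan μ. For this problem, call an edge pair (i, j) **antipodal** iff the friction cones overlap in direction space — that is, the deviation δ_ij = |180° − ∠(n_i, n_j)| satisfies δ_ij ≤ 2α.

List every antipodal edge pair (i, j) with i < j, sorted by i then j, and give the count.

α = atan 0.4 = 21.80°;  2α = 43.60°
n_0 = (+0.2268, -0.9739)
n_1 = (+0.8892, -0.4575)
n_2 = (+0.1752, +0.9845)
n_3 = (-0.6189, +0.7855)
n_4 = (-0.9802, -0.1981)
n_5 = (-0.4319, -0.9019)
  (0,1): δ = 130.33°  ·
  (0,2): δ = 23.20°  ✓
  (0,3): δ = 25.13°  ✓
  (0,4): δ = 88.32°  ·
  (0,5): δ = 141.30°  ·
  (1,2): δ = 72.87°  ·
  (1,3): δ = 24.54°  ✓
  (1,4): δ = 38.65°  ✓
  (1,5): δ = 91.64°  ·
  (2,3): δ = 131.67°  ·
  (2,4): δ = 68.48°  ·
  (2,5): δ = 15.50°  ✓
  (3,4): δ = 116.81°  ·
  (3,5): δ = 63.82°  ·
  (4,5): δ = 127.02°  ·
antipodal pairs: 5

count = 5; pairs: (0,2), (0,3), (1,3), (1,4), (2,5)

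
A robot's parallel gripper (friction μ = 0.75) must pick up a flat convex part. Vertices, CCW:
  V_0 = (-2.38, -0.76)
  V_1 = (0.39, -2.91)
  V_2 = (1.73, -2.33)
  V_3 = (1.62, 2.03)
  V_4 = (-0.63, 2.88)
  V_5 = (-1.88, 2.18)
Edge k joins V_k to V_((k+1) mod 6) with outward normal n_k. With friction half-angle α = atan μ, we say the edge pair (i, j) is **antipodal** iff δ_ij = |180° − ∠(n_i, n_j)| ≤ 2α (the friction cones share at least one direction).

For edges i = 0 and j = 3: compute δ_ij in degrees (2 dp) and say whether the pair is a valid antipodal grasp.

δ = 17.12°, valid

α = atan 0.75 = 36.87°;  2α = 73.74°
edge 0: e_0 = (+2.77, -2.15);  n_0 = (-0.6132, -0.7900)
edge 3: e_3 = (-2.25, +0.85);  n_3 = (+0.3534, +0.9355)
∠(n_0, n_3) = 162.88°
δ = |180° − 162.88°| = 17.12°
17.12° ≤ 2α = 73.74°  →  valid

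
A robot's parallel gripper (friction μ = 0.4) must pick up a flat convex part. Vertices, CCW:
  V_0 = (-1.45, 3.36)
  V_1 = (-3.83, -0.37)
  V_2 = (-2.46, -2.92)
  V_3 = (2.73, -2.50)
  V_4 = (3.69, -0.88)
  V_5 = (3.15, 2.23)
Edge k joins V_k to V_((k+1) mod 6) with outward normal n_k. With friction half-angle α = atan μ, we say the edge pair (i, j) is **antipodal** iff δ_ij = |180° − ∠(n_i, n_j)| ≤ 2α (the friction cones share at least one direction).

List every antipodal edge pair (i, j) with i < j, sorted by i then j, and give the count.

count = 4; pairs: (0,3), (0,4), (1,4), (2,5)

α = atan 0.4 = 21.80°;  2α = 43.60°
n_0 = (-0.8430, +0.5379)
n_1 = (-0.8809, -0.4733)
n_2 = (+0.0807, -0.9967)
n_3 = (+0.8603, -0.5098)
n_4 = (+0.9853, +0.1711)
n_5 = (+0.2386, +0.9711)
  (0,1): δ = 119.21°  ·
  (0,2): δ = 52.83°  ·
  (0,3): δ = 1.89°  ✓
  (0,4): δ = 42.39°  ✓
  (0,5): δ = 108.74°  ·
  (1,2): δ = 113.62°  ·
  (1,3): δ = 58.90°  ·
  (1,4): δ = 18.40°  ✓
  (1,5): δ = 47.95°  ·
  (2,3): δ = 125.28°  ·
  (2,4): δ = 84.78°  ·
  (2,5): δ = 18.43°  ✓
  (3,4): δ = 139.50°  ·
  (3,5): δ = 73.15°  ·
  (4,5): δ = 113.65°  ·
antipodal pairs: 4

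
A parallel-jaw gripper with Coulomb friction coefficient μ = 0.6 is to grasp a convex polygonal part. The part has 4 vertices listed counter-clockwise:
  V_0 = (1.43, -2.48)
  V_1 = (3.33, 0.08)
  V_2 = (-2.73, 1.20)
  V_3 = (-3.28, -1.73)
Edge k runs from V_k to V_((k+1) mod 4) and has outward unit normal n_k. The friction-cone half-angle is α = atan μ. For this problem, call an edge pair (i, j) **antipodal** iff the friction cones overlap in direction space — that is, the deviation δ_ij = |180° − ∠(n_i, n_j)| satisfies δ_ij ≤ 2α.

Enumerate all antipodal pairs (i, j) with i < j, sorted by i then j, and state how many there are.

α = atan 0.6 = 30.96°;  2α = 61.93°
n_0 = (+0.8030, -0.5960)
n_1 = (+0.1817, +0.9833)
n_2 = (-0.9828, +0.1845)
n_3 = (-0.1573, -0.9876)
  (0,1): δ = 63.89°  ·
  (0,2): δ = 25.95°  ✓
  (0,3): δ = 117.53°  ·
  (1,2): δ = 90.16°  ·
  (1,3): δ = 1.42°  ✓
  (2,3): δ = 88.42°  ·
antipodal pairs: 2

count = 2; pairs: (0,2), (1,3)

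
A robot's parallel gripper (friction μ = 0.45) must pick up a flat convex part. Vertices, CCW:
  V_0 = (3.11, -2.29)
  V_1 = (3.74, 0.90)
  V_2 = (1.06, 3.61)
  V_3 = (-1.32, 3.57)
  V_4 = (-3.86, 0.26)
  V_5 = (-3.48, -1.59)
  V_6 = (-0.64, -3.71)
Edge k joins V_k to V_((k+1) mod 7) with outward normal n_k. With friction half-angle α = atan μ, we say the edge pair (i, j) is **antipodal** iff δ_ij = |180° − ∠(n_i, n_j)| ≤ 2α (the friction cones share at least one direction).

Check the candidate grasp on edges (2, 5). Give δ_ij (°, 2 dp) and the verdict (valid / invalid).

δ = 37.70°, valid

α = atan 0.45 = 24.23°;  2α = 48.46°
edge 2: e_2 = (-2.38, -0.04);  n_2 = (-0.0168, +0.9999)
edge 5: e_5 = (+2.84, -2.12);  n_5 = (-0.5982, -0.8014)
∠(n_2, n_5) = 142.30°
δ = |180° − 142.30°| = 37.70°
37.70° ≤ 2α = 48.46°  →  valid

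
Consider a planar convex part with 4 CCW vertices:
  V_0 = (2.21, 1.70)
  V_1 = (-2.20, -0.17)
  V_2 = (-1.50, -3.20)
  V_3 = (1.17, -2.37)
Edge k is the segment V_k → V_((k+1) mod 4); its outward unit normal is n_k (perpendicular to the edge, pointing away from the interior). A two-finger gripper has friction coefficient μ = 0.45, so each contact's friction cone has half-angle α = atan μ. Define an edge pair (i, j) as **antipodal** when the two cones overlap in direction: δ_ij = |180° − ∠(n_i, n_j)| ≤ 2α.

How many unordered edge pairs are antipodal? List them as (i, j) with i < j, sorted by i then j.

α = atan 0.45 = 24.23°;  2α = 48.46°
n_0 = (-0.3904, +0.9207)
n_1 = (-0.9743, -0.2251)
n_2 = (+0.2968, -0.9549)
n_3 = (+0.9689, -0.2476)
  (0,1): δ = 99.97°  ·
  (0,2): δ = 5.71°  ✓
  (0,3): δ = 52.69°  ·
  (1,2): δ = 85.74°  ·
  (1,3): δ = 27.34°  ✓
  (2,3): δ = 121.60°  ·
antipodal pairs: 2

count = 2; pairs: (0,2), (1,3)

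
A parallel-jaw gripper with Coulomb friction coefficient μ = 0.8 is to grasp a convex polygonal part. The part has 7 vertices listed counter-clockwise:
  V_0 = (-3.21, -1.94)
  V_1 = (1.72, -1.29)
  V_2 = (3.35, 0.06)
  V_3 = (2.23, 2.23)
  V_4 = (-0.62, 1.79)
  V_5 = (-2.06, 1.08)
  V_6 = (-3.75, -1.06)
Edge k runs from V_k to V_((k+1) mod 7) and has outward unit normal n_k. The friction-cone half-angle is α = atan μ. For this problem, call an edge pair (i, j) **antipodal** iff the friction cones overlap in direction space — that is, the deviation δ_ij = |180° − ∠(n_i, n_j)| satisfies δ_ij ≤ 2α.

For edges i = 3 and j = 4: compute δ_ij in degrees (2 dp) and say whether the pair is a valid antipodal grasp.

α = atan 0.8 = 38.66°;  2α = 77.32°
edge 3: e_3 = (-2.85, -0.44);  n_3 = (-0.1526, +0.9883)
edge 4: e_4 = (-1.44, -0.71);  n_4 = (-0.4422, +0.8969)
∠(n_3, n_4) = 17.47°
δ = |180° − 17.47°| = 162.53°
162.53° > 2α = 77.32°  →  invalid

δ = 162.53°, invalid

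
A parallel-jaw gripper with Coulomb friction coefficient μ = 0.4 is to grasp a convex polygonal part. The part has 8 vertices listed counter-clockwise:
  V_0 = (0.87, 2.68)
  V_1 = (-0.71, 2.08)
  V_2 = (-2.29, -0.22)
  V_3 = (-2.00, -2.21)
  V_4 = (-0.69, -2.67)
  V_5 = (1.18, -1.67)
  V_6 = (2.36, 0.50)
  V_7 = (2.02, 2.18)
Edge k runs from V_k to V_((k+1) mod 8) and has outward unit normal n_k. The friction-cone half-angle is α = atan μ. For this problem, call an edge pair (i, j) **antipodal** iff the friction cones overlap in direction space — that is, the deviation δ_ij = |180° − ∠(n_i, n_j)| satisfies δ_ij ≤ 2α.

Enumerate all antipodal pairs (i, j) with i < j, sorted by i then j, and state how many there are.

α = atan 0.4 = 21.80°;  2α = 43.60°
n_0 = (-0.3550, +0.9349)
n_1 = (-0.8243, +0.5662)
n_2 = (-0.9895, -0.1442)
n_3 = (-0.3313, -0.9435)
n_4 = (+0.4716, -0.8818)
n_5 = (+0.8785, -0.4777)
n_6 = (+0.9801, +0.1984)
n_7 = (+0.3987, +0.9171)
  (0,1): δ = 145.28°  ·
  (0,2): δ = 102.50°  ·
  (0,3): δ = 40.14°  ✓
  (0,4): δ = 7.34°  ✓
  (0,5): δ = 40.67°  ✓
  (0,6): δ = 80.65°  ·
  (0,7): δ = 135.71°  ·
  (1,2): δ = 137.22°  ·
  (1,3): δ = 74.86°  ·
  (1,4): δ = 27.38°  ✓
  (1,5): δ = 5.95°  ✓
  (1,6): δ = 45.93°  ·
  (1,7): δ = 100.99°  ·
  (2,3): δ = 117.64°  ·
  (2,4): δ = 70.16°  ·
  (2,5): δ = 36.83°  ✓
  (2,6): δ = 3.15°  ✓
  (2,7): δ = 58.21°  ·
  (3,4): δ = 132.52°  ·
  (3,5): δ = 99.19°  ·
  (3,6): δ = 59.21°  ·
  (3,7): δ = 4.15°  ✓
  (4,5): δ = 146.67°  ·
  (4,6): δ = 106.70°  ·
  (4,7): δ = 51.63°  ·
  (5,6): δ = 140.02°  ·
  (5,7): δ = 84.96°  ·
  (6,7): δ = 124.94°  ·
antipodal pairs: 8

count = 8; pairs: (0,3), (0,4), (0,5), (1,4), (1,5), (2,5), (2,6), (3,7)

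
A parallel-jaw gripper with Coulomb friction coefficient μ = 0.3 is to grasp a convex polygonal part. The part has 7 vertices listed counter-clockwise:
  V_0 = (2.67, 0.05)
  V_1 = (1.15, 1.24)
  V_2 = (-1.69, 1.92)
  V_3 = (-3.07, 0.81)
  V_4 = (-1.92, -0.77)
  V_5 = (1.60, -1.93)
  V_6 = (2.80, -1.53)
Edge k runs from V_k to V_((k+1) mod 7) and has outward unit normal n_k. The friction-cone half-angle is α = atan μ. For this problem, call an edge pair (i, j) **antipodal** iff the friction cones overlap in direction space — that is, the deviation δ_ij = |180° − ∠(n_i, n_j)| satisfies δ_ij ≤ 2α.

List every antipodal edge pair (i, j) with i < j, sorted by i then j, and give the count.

α = atan 0.3 = 16.70°;  2α = 33.40°
n_0 = (+0.6164, +0.7874)
n_1 = (+0.2329, +0.9725)
n_2 = (-0.6268, +0.7792)
n_3 = (-0.8085, -0.5885)
n_4 = (-0.3130, -0.9498)
n_5 = (+0.3162, -0.9487)
n_6 = (+0.9966, +0.0820)
  (0,1): δ = 155.41°  ·
  (0,2): δ = 103.13°  ·
  (0,3): δ = 15.89°  ✓
  (0,4): δ = 19.82°  ✓
  (0,5): δ = 56.49°  ·
  (0,6): δ = 132.76°  ·
  (1,2): δ = 127.72°  ·
  (1,3): δ = 40.49°  ·
  (1,4): δ = 4.77°  ✓
  (1,5): δ = 31.90°  ✓
  (1,6): δ = 108.17°  ·
  (2,3): δ = 92.76°  ·
  (2,4): δ = 57.05°  ·
  (2,5): δ = 20.38°  ✓
  (2,6): δ = 55.89°  ·
  (3,4): δ = 144.29°  ·
  (3,5): δ = 107.61°  ·
  (3,6): δ = 31.35°  ✓
  (4,5): δ = 143.33°  ·
  (4,6): δ = 67.06°  ·
  (5,6): δ = 103.73°  ·
antipodal pairs: 6

count = 6; pairs: (0,3), (0,4), (1,4), (1,5), (2,5), (3,6)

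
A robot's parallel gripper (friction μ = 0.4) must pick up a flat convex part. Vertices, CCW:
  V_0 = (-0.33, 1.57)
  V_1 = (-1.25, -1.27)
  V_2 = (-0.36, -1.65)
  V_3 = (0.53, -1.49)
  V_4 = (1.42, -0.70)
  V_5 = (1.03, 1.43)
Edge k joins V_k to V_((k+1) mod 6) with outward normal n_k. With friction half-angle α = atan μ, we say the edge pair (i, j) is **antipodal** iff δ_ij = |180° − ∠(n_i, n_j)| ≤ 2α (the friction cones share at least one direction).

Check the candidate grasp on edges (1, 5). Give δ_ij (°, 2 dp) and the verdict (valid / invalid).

δ = 17.24°, valid

α = atan 0.4 = 21.80°;  2α = 43.60°
edge 1: e_1 = (+0.89, -0.38);  n_1 = (-0.3927, -0.9197)
edge 5: e_5 = (-1.36, +0.14);  n_5 = (+0.1024, +0.9947)
∠(n_1, n_5) = 162.76°
δ = |180° − 162.76°| = 17.24°
17.24° ≤ 2α = 43.60°  →  valid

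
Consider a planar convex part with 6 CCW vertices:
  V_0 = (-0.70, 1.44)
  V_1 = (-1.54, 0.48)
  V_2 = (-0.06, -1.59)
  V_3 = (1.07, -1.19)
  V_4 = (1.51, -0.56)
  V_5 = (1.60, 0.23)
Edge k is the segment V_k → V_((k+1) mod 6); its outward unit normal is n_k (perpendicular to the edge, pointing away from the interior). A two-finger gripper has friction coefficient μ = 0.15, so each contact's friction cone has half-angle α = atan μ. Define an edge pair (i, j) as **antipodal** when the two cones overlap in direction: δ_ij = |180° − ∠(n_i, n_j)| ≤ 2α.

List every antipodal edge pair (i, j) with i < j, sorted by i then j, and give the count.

α = atan 0.15 = 8.53°;  2α = 17.06°
n_0 = (-0.7526, +0.6585)
n_1 = (-0.8135, -0.5816)
n_2 = (+0.3337, -0.9427)
n_3 = (+0.8198, -0.5726)
n_4 = (+0.9936, -0.1132)
n_5 = (+0.4656, +0.8850)
  (0,1): δ = 103.25°  ·
  (0,2): δ = 29.32°  ·
  (0,3): δ = 6.25°  ✓
  (0,4): δ = 34.69°  ·
  (0,5): δ = 103.44°  ·
  (1,2): δ = 106.07°  ·
  (1,3): δ = 70.49°  ·
  (1,4): δ = 42.06°  ·
  (1,5): δ = 26.69°  ·
  (2,3): δ = 144.42°  ·
  (2,4): δ = 115.99°  ·
  (2,5): δ = 47.24°  ·
  (3,4): δ = 151.57°  ·
  (3,5): δ = 82.82°  ·
  (4,5): δ = 111.25°  ·
antipodal pairs: 1

count = 1; pairs: (0,3)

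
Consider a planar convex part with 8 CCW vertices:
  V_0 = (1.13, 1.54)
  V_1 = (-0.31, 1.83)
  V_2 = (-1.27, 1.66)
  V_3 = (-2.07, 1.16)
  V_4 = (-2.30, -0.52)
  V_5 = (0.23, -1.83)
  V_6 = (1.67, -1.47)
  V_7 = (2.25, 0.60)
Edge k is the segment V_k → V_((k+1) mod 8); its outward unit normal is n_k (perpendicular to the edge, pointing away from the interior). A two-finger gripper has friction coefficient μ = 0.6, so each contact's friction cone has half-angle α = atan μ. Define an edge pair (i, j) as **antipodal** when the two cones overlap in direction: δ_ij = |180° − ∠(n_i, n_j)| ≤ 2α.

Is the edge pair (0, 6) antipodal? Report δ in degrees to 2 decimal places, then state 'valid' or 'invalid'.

α = atan 0.6 = 30.96°;  2α = 61.93°
edge 0: e_0 = (-1.44, +0.29);  n_0 = (+0.1974, +0.9803)
edge 6: e_6 = (+0.58, +2.07);  n_6 = (+0.9629, -0.2698)
∠(n_0, n_6) = 94.27°
δ = |180° − 94.27°| = 85.73°
85.73° > 2α = 61.93°  →  invalid

δ = 85.73°, invalid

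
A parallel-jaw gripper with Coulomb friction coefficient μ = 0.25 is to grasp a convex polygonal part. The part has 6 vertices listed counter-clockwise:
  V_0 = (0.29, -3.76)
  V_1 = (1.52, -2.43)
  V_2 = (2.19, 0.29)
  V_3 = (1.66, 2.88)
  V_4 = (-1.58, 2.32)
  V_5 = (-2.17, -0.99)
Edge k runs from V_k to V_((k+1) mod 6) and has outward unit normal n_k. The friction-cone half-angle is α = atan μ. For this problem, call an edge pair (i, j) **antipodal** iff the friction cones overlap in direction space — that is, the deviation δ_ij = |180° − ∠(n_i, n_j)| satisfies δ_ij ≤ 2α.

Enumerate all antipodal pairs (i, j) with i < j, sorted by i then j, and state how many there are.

α = atan 0.25 = 14.04°;  2α = 28.07°
n_0 = (+0.7342, -0.6790)
n_1 = (+0.9710, -0.2392)
n_2 = (+0.9797, +0.2005)
n_3 = (-0.1703, +0.9854)
n_4 = (-0.9845, +0.1755)
n_5 = (-0.7477, -0.6640)
  (0,1): δ = 151.07°  ·
  (0,2): δ = 125.67°  ·
  (0,3): δ = 37.43°  ·
  (0,4): δ = 32.66°  ·
  (0,5): δ = 84.37°  ·
  (1,2): δ = 154.60°  ·
  (1,3): δ = 66.36°  ·
  (1,4): δ = 3.73°  ✓
  (1,5): δ = 55.45°  ·
  (2,3): δ = 91.76°  ·
  (2,4): δ = 21.67°  ✓
  (2,5): δ = 30.04°  ·
  (3,4): δ = 109.91°  ·
  (3,5): δ = 58.20°  ·
  (4,5): δ = 128.29°  ·
antipodal pairs: 2

count = 2; pairs: (1,4), (2,4)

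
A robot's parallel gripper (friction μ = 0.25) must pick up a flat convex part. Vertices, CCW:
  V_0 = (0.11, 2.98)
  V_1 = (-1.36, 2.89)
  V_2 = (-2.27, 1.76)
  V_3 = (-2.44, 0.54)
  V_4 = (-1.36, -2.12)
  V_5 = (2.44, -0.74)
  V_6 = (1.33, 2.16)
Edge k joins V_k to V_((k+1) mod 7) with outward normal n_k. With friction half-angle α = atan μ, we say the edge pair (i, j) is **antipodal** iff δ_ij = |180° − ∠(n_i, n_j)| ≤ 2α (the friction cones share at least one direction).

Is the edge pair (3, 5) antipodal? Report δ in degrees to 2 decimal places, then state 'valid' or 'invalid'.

α = atan 0.25 = 14.04°;  2α = 28.07°
edge 3: e_3 = (+1.08, -2.66);  n_3 = (-0.9265, -0.3762)
edge 5: e_5 = (-1.11, +2.90);  n_5 = (+0.9339, +0.3575)
∠(n_3, n_5) = 178.85°
δ = |180° − 178.85°| = 1.15°
1.15° ≤ 2α = 28.07°  →  valid

δ = 1.15°, valid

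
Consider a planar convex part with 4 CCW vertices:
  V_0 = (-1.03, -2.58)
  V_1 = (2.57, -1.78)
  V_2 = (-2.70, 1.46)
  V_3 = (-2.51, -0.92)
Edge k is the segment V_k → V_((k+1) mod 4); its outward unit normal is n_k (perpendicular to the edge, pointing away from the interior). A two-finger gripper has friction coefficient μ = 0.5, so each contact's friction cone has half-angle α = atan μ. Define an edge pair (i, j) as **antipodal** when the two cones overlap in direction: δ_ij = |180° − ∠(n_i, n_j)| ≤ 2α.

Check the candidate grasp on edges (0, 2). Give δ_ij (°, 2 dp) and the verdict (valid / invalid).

δ = 82.04°, invalid

α = atan 0.5 = 26.57°;  2α = 53.13°
edge 0: e_0 = (+3.60, +0.80);  n_0 = (+0.2169, -0.9762)
edge 2: e_2 = (+0.19, -2.38);  n_2 = (-0.9968, -0.0796)
∠(n_0, n_2) = 97.96°
δ = |180° − 97.96°| = 82.04°
82.04° > 2α = 53.13°  →  invalid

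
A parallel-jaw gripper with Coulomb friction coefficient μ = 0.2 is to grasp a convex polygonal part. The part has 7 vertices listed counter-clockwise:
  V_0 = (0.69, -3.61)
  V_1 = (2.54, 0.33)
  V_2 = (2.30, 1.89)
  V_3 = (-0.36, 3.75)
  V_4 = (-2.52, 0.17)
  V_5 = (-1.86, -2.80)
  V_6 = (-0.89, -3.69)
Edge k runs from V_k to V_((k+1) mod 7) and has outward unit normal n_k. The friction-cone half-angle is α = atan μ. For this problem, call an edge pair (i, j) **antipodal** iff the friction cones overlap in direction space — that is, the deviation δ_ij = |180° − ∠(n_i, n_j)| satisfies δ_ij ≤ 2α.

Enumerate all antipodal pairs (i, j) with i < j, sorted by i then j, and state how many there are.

count = 3; pairs: (0,3), (1,4), (2,5)

α = atan 0.2 = 11.31°;  2α = 22.62°
n_0 = (+0.9052, -0.4250)
n_1 = (+0.9884, +0.1521)
n_2 = (+0.5730, +0.8195)
n_3 = (-0.8562, +0.5166)
n_4 = (-0.9762, -0.2169)
n_5 = (-0.6761, -0.7368)
n_6 = (+0.0506, -0.9987)
  (0,1): δ = 146.10°  ·
  (0,2): δ = 99.81°  ·
  (0,3): δ = 5.95°  ✓
  (0,4): δ = 37.68°  ·
  (0,5): δ = 72.61°  ·
  (0,6): δ = 118.05°  ·
  (1,2): δ = 133.71°  ·
  (1,3): δ = 39.85°  ·
  (1,4): δ = 3.78°  ✓
  (1,5): δ = 38.72°  ·
  (1,6): δ = 84.15°  ·
  (2,3): δ = 86.14°  ·
  (2,4): δ = 42.51°  ·
  (2,5): δ = 7.57°  ✓
  (2,6): δ = 37.86°  ·
  (3,4): δ = 136.37°  ·
  (3,5): δ = 101.43°  ·
  (3,6): δ = 56.00°  ·
  (4,5): δ = 145.07°  ·
  (4,6): δ = 99.63°  ·
  (5,6): δ = 134.56°  ·
antipodal pairs: 3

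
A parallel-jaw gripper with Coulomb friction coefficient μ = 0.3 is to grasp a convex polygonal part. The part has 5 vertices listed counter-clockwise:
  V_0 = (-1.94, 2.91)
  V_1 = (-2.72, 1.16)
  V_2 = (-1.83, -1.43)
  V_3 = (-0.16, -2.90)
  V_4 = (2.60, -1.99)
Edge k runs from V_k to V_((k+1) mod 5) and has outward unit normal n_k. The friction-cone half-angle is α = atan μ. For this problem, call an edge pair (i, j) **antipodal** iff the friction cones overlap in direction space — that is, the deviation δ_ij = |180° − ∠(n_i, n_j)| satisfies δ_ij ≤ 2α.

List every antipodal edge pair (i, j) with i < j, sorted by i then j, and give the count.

count = 2; pairs: (1,4), (2,4)

α = atan 0.3 = 16.70°;  2α = 33.40°
n_0 = (-0.9134, +0.4071)
n_1 = (-0.9457, -0.3250)
n_2 = (-0.6607, -0.7506)
n_3 = (+0.3131, -0.9497)
n_4 = (+0.7335, +0.6796)
  (0,1): δ = 137.01°  ·
  (0,2): δ = 107.33°  ·
  (0,3): δ = 47.73°  ·
  (0,4): δ = 66.84°  ·
  (1,2): δ = 150.32°  ·
  (1,3): δ = 90.72°  ·
  (1,4): δ = 23.85°  ✓
  (2,3): δ = 120.40°  ·
  (2,4): δ = 5.83°  ✓
  (3,4): δ = 65.43°  ·
antipodal pairs: 2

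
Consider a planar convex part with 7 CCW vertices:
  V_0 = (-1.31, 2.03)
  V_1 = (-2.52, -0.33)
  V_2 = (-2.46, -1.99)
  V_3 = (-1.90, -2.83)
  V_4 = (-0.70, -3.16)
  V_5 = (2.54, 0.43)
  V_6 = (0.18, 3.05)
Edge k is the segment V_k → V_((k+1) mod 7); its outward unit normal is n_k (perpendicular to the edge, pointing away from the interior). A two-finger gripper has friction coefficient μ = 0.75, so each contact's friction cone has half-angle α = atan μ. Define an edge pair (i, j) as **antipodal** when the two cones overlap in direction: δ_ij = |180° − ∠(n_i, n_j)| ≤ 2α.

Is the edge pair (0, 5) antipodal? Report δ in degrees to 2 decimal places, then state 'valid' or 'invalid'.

δ = 69.16°, valid

α = atan 0.75 = 36.87°;  2α = 73.74°
edge 0: e_0 = (-1.21, -2.36);  n_0 = (-0.8899, +0.4562)
edge 5: e_5 = (-2.36, +2.62);  n_5 = (+0.7430, +0.6693)
∠(n_0, n_5) = 110.84°
δ = |180° − 110.84°| = 69.16°
69.16° ≤ 2α = 73.74°  →  valid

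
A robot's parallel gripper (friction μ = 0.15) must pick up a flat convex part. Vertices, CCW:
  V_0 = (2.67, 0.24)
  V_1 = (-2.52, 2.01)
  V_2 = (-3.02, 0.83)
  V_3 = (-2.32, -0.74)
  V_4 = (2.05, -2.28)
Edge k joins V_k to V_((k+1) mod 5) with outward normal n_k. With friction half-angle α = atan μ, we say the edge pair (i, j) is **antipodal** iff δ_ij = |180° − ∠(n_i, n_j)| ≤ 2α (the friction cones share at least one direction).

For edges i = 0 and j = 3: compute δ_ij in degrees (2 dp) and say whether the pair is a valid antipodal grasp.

α = atan 0.15 = 8.53°;  2α = 17.06°
edge 0: e_0 = (-5.19, +1.77);  n_0 = (+0.3228, +0.9465)
edge 3: e_3 = (+4.37, -1.54);  n_3 = (-0.3324, -0.9431)
∠(n_0, n_3) = 179.42°
δ = |180° − 179.42°| = 0.58°
0.58° ≤ 2α = 17.06°  →  valid

δ = 0.58°, valid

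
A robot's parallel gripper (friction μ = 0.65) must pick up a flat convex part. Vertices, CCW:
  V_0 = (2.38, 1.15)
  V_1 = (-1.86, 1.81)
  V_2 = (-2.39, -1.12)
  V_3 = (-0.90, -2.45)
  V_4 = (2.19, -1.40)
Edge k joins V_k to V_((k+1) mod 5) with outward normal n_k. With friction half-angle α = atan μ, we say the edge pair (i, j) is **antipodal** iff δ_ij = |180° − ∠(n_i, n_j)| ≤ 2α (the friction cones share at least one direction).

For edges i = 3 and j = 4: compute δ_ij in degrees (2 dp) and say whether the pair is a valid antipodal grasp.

α = atan 0.65 = 33.02°;  2α = 66.05°
edge 3: e_3 = (+3.09, +1.05);  n_3 = (+0.3217, -0.9468)
edge 4: e_4 = (+0.19, +2.55);  n_4 = (+0.9972, -0.0743)
∠(n_3, n_4) = 66.97°
δ = |180° − 66.97°| = 113.03°
113.03° > 2α = 66.05°  →  invalid

δ = 113.03°, invalid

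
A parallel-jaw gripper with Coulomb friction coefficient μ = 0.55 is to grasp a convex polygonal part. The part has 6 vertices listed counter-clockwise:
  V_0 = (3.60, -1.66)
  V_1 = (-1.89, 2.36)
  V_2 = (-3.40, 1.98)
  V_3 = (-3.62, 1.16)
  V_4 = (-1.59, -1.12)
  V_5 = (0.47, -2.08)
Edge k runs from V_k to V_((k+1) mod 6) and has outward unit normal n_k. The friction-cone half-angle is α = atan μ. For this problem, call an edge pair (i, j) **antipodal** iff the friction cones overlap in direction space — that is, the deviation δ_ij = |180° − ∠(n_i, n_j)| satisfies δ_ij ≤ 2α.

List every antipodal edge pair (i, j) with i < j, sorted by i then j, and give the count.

count = 5; pairs: (0,3), (0,4), (0,5), (1,4), (1,5)

α = atan 0.55 = 28.81°;  2α = 57.62°
n_0 = (+0.5908, +0.8068)
n_1 = (-0.2440, +0.9698)
n_2 = (-0.9658, +0.2591)
n_3 = (-0.7469, -0.6650)
n_4 = (-0.4224, -0.9064)
n_5 = (+0.1330, -0.9911)
  (0,1): δ = 129.66°  ·
  (0,2): δ = 68.81°  ·
  (0,3): δ = 12.11°  ✓
  (0,4): δ = 11.23°  ✓
  (0,5): δ = 43.86°  ✓
  (1,2): δ = 119.14°  ·
  (1,3): δ = 62.45°  ·
  (1,4): δ = 39.11°  ✓
  (1,5): δ = 6.48°  ✓
  (2,3): δ = 123.30°  ·
  (2,4): δ = 99.97°  ·
  (2,5): δ = 67.34°  ·
  (3,4): δ = 156.67°  ·
  (3,5): δ = 124.04°  ·
  (4,5): δ = 147.37°  ·
antipodal pairs: 5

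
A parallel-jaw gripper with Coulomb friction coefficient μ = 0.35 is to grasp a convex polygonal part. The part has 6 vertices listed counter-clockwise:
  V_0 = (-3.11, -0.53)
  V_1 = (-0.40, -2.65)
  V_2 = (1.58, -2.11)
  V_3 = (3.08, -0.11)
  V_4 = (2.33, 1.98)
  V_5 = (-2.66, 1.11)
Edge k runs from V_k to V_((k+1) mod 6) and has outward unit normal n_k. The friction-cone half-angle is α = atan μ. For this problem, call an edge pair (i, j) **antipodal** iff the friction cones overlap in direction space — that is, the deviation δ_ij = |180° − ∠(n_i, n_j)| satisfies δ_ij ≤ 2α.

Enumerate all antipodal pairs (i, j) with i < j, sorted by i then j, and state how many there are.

α = atan 0.35 = 19.29°;  2α = 38.58°
n_0 = (-0.6162, -0.7876)
n_1 = (+0.2631, -0.9648)
n_2 = (+0.8000, -0.6000)
n_3 = (+0.9412, +0.3378)
n_4 = (-0.1718, +0.9851)
n_5 = (-0.9644, +0.2646)
  (0,1): δ = 126.71°  ·
  (0,2): δ = 88.83°  ·
  (0,3): δ = 32.22°  ✓
  (0,4): δ = 47.93°  ·
  (0,5): δ = 112.69°  ·
  (1,2): δ = 142.13°  ·
  (1,3): δ = 85.51°  ·
  (1,4): δ = 5.37°  ✓
  (1,5): δ = 59.40°  ·
  (2,3): δ = 123.39°  ·
  (2,4): δ = 43.24°  ·
  (2,5): δ = 21.53°  ✓
  (3,4): δ = 99.85°  ·
  (3,5): δ = 35.08°  ✓
  (4,5): δ = 115.23°  ·
antipodal pairs: 4

count = 4; pairs: (0,3), (1,4), (2,5), (3,5)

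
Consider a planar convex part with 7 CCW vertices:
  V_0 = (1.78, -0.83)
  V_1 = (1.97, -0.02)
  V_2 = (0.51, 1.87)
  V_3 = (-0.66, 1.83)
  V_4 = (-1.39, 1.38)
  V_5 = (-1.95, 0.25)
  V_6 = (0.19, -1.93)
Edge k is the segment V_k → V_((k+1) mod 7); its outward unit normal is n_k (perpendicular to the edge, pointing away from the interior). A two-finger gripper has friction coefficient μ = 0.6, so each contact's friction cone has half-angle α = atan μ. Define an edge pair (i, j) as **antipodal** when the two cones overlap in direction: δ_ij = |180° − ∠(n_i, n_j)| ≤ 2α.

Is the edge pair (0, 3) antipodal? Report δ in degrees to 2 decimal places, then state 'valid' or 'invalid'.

α = atan 0.6 = 30.96°;  2α = 61.93°
edge 0: e_0 = (+0.19, +0.81);  n_0 = (+0.9736, -0.2284)
edge 3: e_3 = (-0.73, -0.45);  n_3 = (-0.5247, +0.8513)
∠(n_0, n_3) = 134.85°
δ = |180° − 134.85°| = 45.15°
45.15° ≤ 2α = 61.93°  →  valid

δ = 45.15°, valid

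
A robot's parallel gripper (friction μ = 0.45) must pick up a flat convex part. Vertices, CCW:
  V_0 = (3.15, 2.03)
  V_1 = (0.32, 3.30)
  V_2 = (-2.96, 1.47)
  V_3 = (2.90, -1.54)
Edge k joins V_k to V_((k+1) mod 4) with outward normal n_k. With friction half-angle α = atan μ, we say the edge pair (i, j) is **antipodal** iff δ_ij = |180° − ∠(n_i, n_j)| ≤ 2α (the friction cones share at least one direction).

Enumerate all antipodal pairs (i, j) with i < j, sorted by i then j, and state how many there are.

count = 1; pairs: (0,2)

α = atan 0.45 = 24.23°;  2α = 48.46°
n_0 = (+0.4094, +0.9123)
n_1 = (-0.4872, +0.8733)
n_2 = (-0.4569, -0.8895)
n_3 = (+0.9976, -0.0699)
  (0,1): δ = 126.67°  ·
  (0,2): δ = 3.02°  ✓
  (0,3): δ = 110.16°  ·
  (1,2): δ = 56.35°  ·
  (1,3): δ = 56.84°  ·
  (2,3): δ = 66.82°  ·
antipodal pairs: 1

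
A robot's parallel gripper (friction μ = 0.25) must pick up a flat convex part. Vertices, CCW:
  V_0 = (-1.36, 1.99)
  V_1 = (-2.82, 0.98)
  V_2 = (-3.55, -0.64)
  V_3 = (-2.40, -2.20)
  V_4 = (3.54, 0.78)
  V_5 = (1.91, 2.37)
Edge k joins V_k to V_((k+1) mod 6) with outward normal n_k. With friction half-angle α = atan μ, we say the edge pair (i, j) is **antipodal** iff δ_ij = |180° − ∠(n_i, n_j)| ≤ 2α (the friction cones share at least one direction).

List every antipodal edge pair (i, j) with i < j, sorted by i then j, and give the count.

α = atan 0.25 = 14.04°;  2α = 28.07°
n_0 = (-0.5689, +0.8224)
n_1 = (-0.9117, +0.4108)
n_2 = (-0.8049, -0.5934)
n_3 = (+0.4484, -0.8938)
n_4 = (+0.6983, +0.7158)
n_5 = (-0.1154, +0.9933)
  (0,1): δ = 148.93°  ·
  (0,2): δ = 88.28°  ·
  (0,3): δ = 8.03°  ✓
  (0,4): δ = 101.04°  ·
  (0,5): δ = 151.95°  ·
  (1,2): δ = 119.35°  ·
  (1,3): δ = 39.10°  ·
  (1,4): δ = 69.97°  ·
  (1,5): δ = 120.89°  ·
  (2,3): δ = 99.75°  ·
  (2,4): δ = 9.31°  ✓
  (2,5): δ = 60.23°  ·
  (3,4): δ = 70.93°  ·
  (3,5): δ = 20.01°  ✓
  (4,5): δ = 129.08°  ·
antipodal pairs: 3

count = 3; pairs: (0,3), (2,4), (3,5)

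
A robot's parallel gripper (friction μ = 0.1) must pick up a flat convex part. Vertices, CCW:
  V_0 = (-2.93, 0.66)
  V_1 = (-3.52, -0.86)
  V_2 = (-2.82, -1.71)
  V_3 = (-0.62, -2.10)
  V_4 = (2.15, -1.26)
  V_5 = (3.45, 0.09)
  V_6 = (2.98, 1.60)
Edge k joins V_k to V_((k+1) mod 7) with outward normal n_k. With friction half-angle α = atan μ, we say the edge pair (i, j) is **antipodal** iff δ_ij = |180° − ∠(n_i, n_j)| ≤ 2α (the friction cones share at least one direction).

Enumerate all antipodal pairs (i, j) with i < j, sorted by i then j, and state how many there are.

count = 1; pairs: (3,6)

α = atan 0.1 = 5.71°;  2α = 11.42°
n_0 = (-0.9322, +0.3619)
n_1 = (-0.7719, -0.6357)
n_2 = (-0.1746, -0.9846)
n_3 = (+0.2902, -0.9570)
n_4 = (+0.7203, -0.6936)
n_5 = (+0.9548, +0.2972)
n_6 = (-0.1571, +0.9876)
  (0,1): δ = 119.31°  ·
  (0,2): δ = 78.84°  ·
  (0,3): δ = 51.92°  ·
  (0,4): δ = 22.70°  ·
  (0,5): δ = 38.50°  ·
  (0,6): δ = 120.25°  ·
  (1,2): δ = 139.53°  ·
  (1,3): δ = 112.60°  ·
  (1,4): δ = 83.39°  ·
  (1,5): δ = 22.18°  ·
  (1,6): δ = 59.56°  ·
  (2,3): δ = 153.08°  ·
  (2,4): δ = 123.87°  ·
  (2,5): δ = 62.66°  ·
  (2,6): δ = 19.09°  ·
  (3,4): δ = 150.79°  ·
  (3,5): δ = 89.58°  ·
  (3,6): δ = 7.83°  ✓
  (4,5): δ = 118.79°  ·
  (4,6): δ = 37.04°  ·
  (5,6): δ = 98.25°  ·
antipodal pairs: 1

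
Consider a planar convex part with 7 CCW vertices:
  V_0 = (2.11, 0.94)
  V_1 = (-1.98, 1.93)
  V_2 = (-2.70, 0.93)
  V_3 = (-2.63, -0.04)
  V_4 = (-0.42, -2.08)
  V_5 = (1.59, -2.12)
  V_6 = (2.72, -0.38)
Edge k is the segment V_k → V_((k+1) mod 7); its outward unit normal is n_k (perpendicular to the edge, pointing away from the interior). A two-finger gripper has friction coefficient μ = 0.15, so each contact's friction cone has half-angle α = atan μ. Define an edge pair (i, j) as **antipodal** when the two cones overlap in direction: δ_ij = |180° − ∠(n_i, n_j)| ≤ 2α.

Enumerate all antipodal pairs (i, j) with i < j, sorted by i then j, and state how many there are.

count = 2; pairs: (0,4), (1,5)

α = atan 0.15 = 8.53°;  2α = 17.06°
n_0 = (+0.2353, +0.9719)
n_1 = (-0.8115, +0.5843)
n_2 = (-0.9974, -0.0720)
n_3 = (-0.6783, -0.7348)
n_4 = (-0.0199, -0.9998)
n_5 = (+0.8387, -0.5446)
n_6 = (+0.9078, +0.4195)
  (0,1): δ = 112.15°  ·
  (0,2): δ = 72.27°  ·
  (0,3): δ = 29.10°  ·
  (0,4): δ = 12.47°  ✓
  (0,5): δ = 70.61°  ·
  (0,6): δ = 128.41°  ·
  (1,2): δ = 140.12°  ·
  (1,3): δ = 96.96°  ·
  (1,4): δ = 55.39°  ·
  (1,5): δ = 2.75°  ✓
  (1,6): δ = 60.56°  ·
  (2,3): δ = 136.84°  ·
  (2,4): δ = 95.27°  ·
  (2,5): δ = 37.13°  ·
  (2,6): δ = 20.68°  ·
  (3,4): δ = 138.43°  ·
  (3,5): δ = 80.29°  ·
  (3,6): δ = 22.49°  ·
  (4,5): δ = 121.86°  ·
  (4,6): δ = 64.06°  ·
  (5,6): δ = 122.20°  ·
antipodal pairs: 2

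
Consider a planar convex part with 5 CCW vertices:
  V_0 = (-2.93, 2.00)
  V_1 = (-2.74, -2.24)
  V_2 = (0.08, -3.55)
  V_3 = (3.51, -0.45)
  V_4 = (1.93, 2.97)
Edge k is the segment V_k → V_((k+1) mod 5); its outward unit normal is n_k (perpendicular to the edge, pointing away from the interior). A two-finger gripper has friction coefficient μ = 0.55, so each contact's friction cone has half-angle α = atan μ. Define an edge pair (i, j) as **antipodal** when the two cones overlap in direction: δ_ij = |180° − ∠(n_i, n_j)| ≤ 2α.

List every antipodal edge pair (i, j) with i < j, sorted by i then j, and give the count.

α = atan 0.55 = 28.81°;  2α = 57.62°
n_0 = (-0.9990, -0.0448)
n_1 = (-0.4213, -0.9069)
n_2 = (+0.6705, -0.7419)
n_3 = (+0.9078, +0.4194)
n_4 = (-0.1957, +0.9807)
  (0,1): δ = 117.48°  ·
  (0,2): δ = 50.46°  ✓
  (0,3): δ = 22.23°  ✓
  (0,4): δ = 98.72°  ·
  (1,2): δ = 112.98°  ·
  (1,3): δ = 40.29°  ✓
  (1,4): δ = 36.20°  ✓
  (2,3): δ = 107.31°  ·
  (2,4): δ = 30.82°  ✓
  (3,4): δ = 103.51°  ·
antipodal pairs: 5

count = 5; pairs: (0,2), (0,3), (1,3), (1,4), (2,4)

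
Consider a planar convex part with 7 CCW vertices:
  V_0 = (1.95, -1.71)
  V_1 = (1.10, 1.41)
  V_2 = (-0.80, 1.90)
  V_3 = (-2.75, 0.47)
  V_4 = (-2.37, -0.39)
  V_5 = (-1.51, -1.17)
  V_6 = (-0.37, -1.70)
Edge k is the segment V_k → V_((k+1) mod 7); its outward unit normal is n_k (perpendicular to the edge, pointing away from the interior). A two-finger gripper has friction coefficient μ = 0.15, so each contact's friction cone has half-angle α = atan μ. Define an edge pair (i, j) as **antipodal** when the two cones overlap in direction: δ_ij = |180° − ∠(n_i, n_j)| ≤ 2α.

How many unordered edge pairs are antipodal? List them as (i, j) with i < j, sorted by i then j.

count = 3; pairs: (0,3), (1,5), (1,6)

α = atan 0.15 = 8.53°;  2α = 17.06°
n_0 = (+0.9648, +0.2629)
n_1 = (+0.2497, +0.9683)
n_2 = (-0.5914, +0.8064)
n_3 = (-0.9147, -0.4042)
n_4 = (-0.6718, -0.7407)
n_5 = (-0.4216, -0.9068)
n_6 = (-0.0043, -1.0000)
  (0,1): δ = 119.70°  ·
  (0,2): δ = 68.99°  ·
  (0,3): δ = 8.60°  ✓
  (0,4): δ = 32.55°  ·
  (0,5): δ = 49.83°  ·
  (0,6): δ = 74.51°  ·
  (1,2): δ = 129.28°  ·
  (1,3): δ = 51.70°  ·
  (1,4): δ = 27.75°  ·
  (1,5): δ = 10.47°  ✓
  (1,6): δ = 14.21°  ✓
  (2,3): δ = 102.42°  ·
  (2,4): δ = 78.46°  ·
  (2,5): δ = 61.19°  ·
  (2,6): δ = 36.50°  ·
  (3,4): δ = 156.05°  ·
  (3,5): δ = 138.77°  ·
  (3,6): δ = 114.09°  ·
  (4,5): δ = 162.73°  ·
  (4,6): δ = 138.04°  ·
  (5,6): δ = 155.31°  ·
antipodal pairs: 3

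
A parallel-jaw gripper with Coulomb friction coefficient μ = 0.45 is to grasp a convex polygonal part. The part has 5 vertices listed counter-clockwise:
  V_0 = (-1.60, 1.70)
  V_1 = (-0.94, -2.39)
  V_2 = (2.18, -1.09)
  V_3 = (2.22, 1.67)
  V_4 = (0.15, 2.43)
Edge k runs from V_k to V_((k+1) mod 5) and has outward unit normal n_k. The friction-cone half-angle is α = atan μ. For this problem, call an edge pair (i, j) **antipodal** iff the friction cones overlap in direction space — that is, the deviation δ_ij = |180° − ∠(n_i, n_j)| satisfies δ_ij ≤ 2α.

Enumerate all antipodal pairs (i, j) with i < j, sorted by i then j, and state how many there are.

count = 3; pairs: (0,2), (1,3), (1,4)

α = atan 0.45 = 24.23°;  2α = 48.46°
n_0 = (-0.9872, -0.1593)
n_1 = (+0.3846, -0.9231)
n_2 = (+0.9999, -0.0145)
n_3 = (+0.3447, +0.9387)
n_4 = (-0.3850, +0.9229)
  (0,1): δ = 76.55°  ·
  (0,2): δ = 10.00°  ✓
  (0,3): δ = 60.67°  ·
  (0,4): δ = 103.48°  ·
  (1,2): δ = 113.45°  ·
  (1,3): δ = 42.78°  ✓
  (1,4): δ = 0.02°  ✓
  (2,3): δ = 109.33°  ·
  (2,4): δ = 66.53°  ·
  (3,4): δ = 137.20°  ·
antipodal pairs: 3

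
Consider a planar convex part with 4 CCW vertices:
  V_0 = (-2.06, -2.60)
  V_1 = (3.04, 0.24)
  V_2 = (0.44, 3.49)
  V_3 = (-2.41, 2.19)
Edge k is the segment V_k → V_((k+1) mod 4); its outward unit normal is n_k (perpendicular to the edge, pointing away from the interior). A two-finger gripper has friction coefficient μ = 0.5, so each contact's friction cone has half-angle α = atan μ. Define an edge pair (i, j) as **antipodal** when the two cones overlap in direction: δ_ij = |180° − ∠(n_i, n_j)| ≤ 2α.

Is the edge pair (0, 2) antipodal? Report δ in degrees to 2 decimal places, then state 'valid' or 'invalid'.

δ = 4.59°, valid

α = atan 0.5 = 26.57°;  2α = 53.13°
edge 0: e_0 = (+5.10, +2.84);  n_0 = (+0.4865, -0.8737)
edge 2: e_2 = (-2.85, -1.30);  n_2 = (-0.4150, +0.9098)
∠(n_0, n_2) = 175.41°
δ = |180° − 175.41°| = 4.59°
4.59° ≤ 2α = 53.13°  →  valid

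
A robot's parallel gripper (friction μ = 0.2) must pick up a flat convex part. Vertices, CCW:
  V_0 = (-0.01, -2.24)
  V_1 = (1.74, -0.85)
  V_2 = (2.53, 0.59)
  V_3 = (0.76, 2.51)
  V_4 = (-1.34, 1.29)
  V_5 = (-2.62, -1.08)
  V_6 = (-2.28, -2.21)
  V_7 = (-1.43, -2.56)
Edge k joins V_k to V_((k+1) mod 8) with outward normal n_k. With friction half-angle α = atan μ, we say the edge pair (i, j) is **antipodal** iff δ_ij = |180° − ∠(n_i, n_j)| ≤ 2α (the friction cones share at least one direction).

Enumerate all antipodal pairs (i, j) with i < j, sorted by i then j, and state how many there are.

count = 3; pairs: (0,3), (1,4), (3,7)

α = atan 0.2 = 11.31°;  2α = 22.62°
n_0 = (+0.6220, -0.7830)
n_1 = (+0.8767, -0.4810)
n_2 = (+0.7352, +0.6778)
n_3 = (-0.5023, +0.8647)
n_4 = (-0.8799, +0.4752)
n_5 = (-0.9576, -0.2881)
n_6 = (-0.3807, -0.9247)
n_7 = (+0.2198, -0.9755)
  (0,1): δ = 157.21°  ·
  (0,2): δ = 85.79°  ·
  (0,3): δ = 8.31°  ✓
  (0,4): δ = 23.17°  ·
  (0,5): δ = 68.29°  ·
  (0,6): δ = 119.16°  ·
  (0,7): δ = 154.24°  ·
  (1,2): δ = 108.58°  ·
  (1,3): δ = 31.10°  ·
  (1,4): δ = 0.38°  ✓
  (1,5): δ = 45.50°  ·
  (1,6): δ = 96.37°  ·
  (1,7): δ = 131.45°  ·
  (2,3): δ = 102.52°  ·
  (2,4): δ = 71.04°  ·
  (2,5): δ = 25.93°  ·
  (2,6): δ = 24.95°  ·
  (2,7): δ = 60.03°  ·
  (3,4): δ = 148.53°  ·
  (3,5): δ = 103.41°  ·
  (3,6): δ = 52.53°  ·
  (3,7): δ = 17.45°  ✓
  (4,5): δ = 134.88°  ·
  (4,6): δ = 84.01°  ·
  (4,7): δ = 48.93°  ·
  (5,6): δ = 129.13°  ·
  (5,7): δ = 94.05°  ·
  (6,7): δ = 144.92°  ·
antipodal pairs: 3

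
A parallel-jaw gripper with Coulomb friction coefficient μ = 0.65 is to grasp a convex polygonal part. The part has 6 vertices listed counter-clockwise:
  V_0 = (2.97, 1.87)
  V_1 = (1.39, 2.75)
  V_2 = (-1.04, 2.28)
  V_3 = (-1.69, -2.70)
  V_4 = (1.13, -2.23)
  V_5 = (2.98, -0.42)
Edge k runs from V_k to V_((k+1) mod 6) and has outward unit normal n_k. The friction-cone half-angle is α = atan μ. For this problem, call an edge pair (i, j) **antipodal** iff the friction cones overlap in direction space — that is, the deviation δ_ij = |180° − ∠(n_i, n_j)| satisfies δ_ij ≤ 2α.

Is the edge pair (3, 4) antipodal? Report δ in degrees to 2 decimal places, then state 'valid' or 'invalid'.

δ = 145.09°, invalid

α = atan 0.65 = 33.02°;  2α = 66.05°
edge 3: e_3 = (+2.82, +0.47);  n_3 = (+0.1644, -0.9864)
edge 4: e_4 = (+1.85, +1.81);  n_4 = (+0.6993, -0.7148)
∠(n_3, n_4) = 34.91°
δ = |180° − 34.91°| = 145.09°
145.09° > 2α = 66.05°  →  invalid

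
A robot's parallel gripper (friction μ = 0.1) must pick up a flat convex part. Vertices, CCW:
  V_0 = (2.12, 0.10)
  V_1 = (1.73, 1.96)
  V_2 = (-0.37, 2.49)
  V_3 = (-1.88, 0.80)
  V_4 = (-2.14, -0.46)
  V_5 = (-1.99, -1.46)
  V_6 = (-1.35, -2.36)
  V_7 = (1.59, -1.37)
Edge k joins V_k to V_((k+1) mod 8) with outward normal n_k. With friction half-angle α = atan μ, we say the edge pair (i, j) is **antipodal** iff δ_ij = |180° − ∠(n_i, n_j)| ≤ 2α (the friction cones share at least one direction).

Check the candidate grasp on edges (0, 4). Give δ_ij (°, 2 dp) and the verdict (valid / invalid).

δ = 3.31°, valid

α = atan 0.1 = 5.71°;  2α = 11.42°
edge 0: e_0 = (-0.39, +1.86);  n_0 = (+0.9787, +0.2052)
edge 4: e_4 = (+0.15, -1.00);  n_4 = (-0.9889, -0.1483)
∠(n_0, n_4) = 176.69°
δ = |180° − 176.69°| = 3.31°
3.31° ≤ 2α = 11.42°  →  valid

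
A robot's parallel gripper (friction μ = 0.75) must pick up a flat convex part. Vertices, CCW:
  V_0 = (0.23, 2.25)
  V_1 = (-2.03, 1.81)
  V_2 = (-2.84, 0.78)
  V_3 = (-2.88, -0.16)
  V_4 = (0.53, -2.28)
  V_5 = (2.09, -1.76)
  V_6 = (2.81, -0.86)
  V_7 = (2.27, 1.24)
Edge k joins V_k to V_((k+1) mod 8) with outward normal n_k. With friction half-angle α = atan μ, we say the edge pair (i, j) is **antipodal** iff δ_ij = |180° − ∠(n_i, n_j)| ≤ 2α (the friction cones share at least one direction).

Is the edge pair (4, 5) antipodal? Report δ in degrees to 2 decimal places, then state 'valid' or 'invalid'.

δ = 147.09°, invalid

α = atan 0.75 = 36.87°;  2α = 73.74°
edge 4: e_4 = (+1.56, +0.52);  n_4 = (+0.3162, -0.9487)
edge 5: e_5 = (+0.72, +0.90);  n_5 = (+0.7809, -0.6247)
∠(n_4, n_5) = 32.91°
δ = |180° − 32.91°| = 147.09°
147.09° > 2α = 73.74°  →  invalid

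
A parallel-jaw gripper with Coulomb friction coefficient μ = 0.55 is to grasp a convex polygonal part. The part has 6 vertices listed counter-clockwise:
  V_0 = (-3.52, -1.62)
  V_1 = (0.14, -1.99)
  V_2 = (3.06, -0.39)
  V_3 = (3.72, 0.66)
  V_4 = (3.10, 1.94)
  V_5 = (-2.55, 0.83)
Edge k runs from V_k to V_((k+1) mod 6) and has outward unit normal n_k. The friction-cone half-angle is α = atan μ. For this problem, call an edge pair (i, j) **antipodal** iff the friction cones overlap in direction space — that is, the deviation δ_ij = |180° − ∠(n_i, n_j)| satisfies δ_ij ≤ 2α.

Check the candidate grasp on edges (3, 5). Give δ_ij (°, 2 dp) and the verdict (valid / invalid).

α = atan 0.55 = 28.81°;  2α = 57.62°
edge 3: e_3 = (-0.62, +1.28);  n_3 = (+0.9000, +0.4359)
edge 5: e_5 = (-0.97, -2.45);  n_5 = (-0.9298, +0.3681)
∠(n_3, n_5) = 132.56°
δ = |180° − 132.56°| = 47.44°
47.44° ≤ 2α = 57.62°  →  valid

δ = 47.44°, valid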